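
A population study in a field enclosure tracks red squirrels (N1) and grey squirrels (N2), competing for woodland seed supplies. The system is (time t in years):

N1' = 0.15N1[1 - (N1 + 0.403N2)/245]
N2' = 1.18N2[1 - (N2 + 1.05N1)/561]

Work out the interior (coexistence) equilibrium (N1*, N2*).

Setting both brackets to zero gives the nullclines N1 + 0.403N2 = 245 and 1.05N1 + N2 = 561.
Substituting N2 = 561 - 1.05N1 into the first: N1(1 - 0.403·1.05) = 245 - 0.403·561.
So N1* = 18.9/0.577 = 32.8, and then N2* = 561 - 1.05·32.8 = 527.

N1* ≈ 32.8, N2* ≈ 527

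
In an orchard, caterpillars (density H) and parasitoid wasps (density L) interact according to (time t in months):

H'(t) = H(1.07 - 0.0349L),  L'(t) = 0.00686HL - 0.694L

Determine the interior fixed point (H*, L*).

H* ≈ 101, L* ≈ 30.7

Set dL/dt = 0 with L > 0: 0.00686H - 0.694 = 0, so H* = 0.694/0.00686 = 101.
Set dH/dt = 0 with H > 0: 1.07 - 0.0349L = 0, so L* = 1.07/0.0349 = 30.7.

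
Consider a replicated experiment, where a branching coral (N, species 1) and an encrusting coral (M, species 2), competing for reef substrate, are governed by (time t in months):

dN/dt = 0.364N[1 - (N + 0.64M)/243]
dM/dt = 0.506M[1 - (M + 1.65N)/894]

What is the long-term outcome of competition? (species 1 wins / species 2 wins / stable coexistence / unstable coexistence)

Compare the nullcline intercepts: K1/α12 = 243/0.64 = 380 < K2 = 894; K2/α21 = 894/1.65 = 542 > K1 = 243.
Since the inequalities point opposite ways, species 2 can invade but species 1 cannot.

species 2 excludes species 1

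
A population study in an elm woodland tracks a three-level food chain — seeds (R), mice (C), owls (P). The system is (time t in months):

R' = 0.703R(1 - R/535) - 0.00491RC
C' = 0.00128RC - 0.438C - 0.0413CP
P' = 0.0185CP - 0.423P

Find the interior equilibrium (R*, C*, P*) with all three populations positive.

R* ≈ 450, C* ≈ 22.9, P* ≈ 3.33

From dP/dt = 0: 0.0185C* = 0.423, so C* = 22.9.
From dR/dt = 0: 0.703(1 - R*/535) = 0.00491·22.9, giving R* = 535·(1 - 0.16) = 450.
From dC/dt = 0: 0.00128·450 - 0.438 = 0.0413P*, so P* = 0.137/0.0413 = 3.33.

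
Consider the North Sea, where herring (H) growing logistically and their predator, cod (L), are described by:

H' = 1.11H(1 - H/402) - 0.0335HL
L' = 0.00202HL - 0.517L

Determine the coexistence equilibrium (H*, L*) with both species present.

H* ≈ 256, L* ≈ 12

From dL/dt = 0 with L > 0: 0.00202H* = 0.517, so H* = 256.
Substitute into dH/dt = 0: 1.11(1 - 256/402) = 0.0335L*.
The bracket is 0.363, giving L* = 0.403/0.0335 = 12.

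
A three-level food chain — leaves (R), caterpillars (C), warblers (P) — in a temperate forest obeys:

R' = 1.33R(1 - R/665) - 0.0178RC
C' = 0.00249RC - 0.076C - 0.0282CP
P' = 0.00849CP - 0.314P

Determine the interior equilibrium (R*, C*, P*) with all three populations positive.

From dP/dt = 0: 0.00849C* = 0.314, so C* = 37.
From dR/dt = 0: 1.33(1 - R*/665) = 0.0178·37, giving R* = 665·(1 - 0.495) = 336.
From dC/dt = 0: 0.00249·336 - 0.076 = 0.0282P*, so P* = 0.76/0.0282 = 27.

R* ≈ 336, C* ≈ 37, P* ≈ 27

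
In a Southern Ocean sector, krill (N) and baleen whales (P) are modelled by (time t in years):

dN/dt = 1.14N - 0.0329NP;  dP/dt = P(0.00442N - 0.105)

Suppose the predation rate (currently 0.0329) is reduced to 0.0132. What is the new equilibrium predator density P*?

At the interior fixed point, setting dN/dt = 0 with N > 0 fixes P* = (prey growth rate)/(NP coefficient) — independent of the other coefficients.
With the change, P* = 1.14/0.0132 = 86.4; it rises from 34.7.

P* ≈ 86.4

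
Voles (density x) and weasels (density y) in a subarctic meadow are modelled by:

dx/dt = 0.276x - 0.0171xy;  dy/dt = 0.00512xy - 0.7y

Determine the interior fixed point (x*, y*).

Set dy/dt = 0 with y > 0: 0.00512x - 0.7 = 0, so x* = 0.7/0.00512 = 137.
Set dx/dt = 0 with x > 0: 0.276 - 0.0171y = 0, so y* = 0.276/0.0171 = 16.1.

x* ≈ 137, y* ≈ 16.1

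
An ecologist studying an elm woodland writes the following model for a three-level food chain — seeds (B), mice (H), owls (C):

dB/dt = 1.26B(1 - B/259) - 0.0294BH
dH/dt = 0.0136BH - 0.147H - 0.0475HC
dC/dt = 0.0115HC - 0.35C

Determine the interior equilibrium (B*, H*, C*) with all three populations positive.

B* ≈ 75.1, H* ≈ 30.4, C* ≈ 18.4

From dC/dt = 0: 0.0115H* = 0.35, so H* = 30.4.
From dB/dt = 0: 1.26(1 - B*/259) = 0.0294·30.4, giving B* = 259·(1 - 0.71) = 75.1.
From dH/dt = 0: 0.0136·75.1 - 0.147 = 0.0475C*, so C* = 0.874/0.0475 = 18.4.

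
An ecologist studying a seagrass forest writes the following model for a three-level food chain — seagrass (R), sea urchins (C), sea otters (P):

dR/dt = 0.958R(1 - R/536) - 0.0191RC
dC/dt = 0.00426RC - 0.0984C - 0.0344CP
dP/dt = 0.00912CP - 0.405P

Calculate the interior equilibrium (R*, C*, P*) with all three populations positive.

R* ≈ 61.4, C* ≈ 44.4, P* ≈ 4.75

From dP/dt = 0: 0.00912C* = 0.405, so C* = 44.4.
From dR/dt = 0: 0.958(1 - R*/536) = 0.0191·44.4, giving R* = 536·(1 - 0.885) = 61.4.
From dC/dt = 0: 0.00426·61.4 - 0.0984 = 0.0344P*, so P* = 0.163/0.0344 = 4.75.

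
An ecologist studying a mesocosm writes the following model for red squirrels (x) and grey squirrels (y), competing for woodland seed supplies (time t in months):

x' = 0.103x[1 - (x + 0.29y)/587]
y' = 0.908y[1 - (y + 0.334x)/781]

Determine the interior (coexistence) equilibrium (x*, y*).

x* ≈ 399, y* ≈ 648

Setting both brackets to zero gives the nullclines x + 0.29y = 587 and 0.334x + y = 781.
Substituting y = 781 - 0.334x into the first: x(1 - 0.29·0.334) = 587 - 0.29·781.
So x* = 361/0.903 = 399, and then y* = 781 - 0.334·399 = 648.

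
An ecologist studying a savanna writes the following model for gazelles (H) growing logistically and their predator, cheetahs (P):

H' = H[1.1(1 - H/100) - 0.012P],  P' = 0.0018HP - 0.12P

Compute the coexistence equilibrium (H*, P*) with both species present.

H* ≈ 66.7, P* ≈ 30.6

From dP/dt = 0 with P > 0: 0.0018H* = 0.12, so H* = 66.7.
Substitute into dH/dt = 0: 1.1(1 - 66.7/100) = 0.012P*.
The bracket is 0.333, giving P* = 0.367/0.012 = 30.6.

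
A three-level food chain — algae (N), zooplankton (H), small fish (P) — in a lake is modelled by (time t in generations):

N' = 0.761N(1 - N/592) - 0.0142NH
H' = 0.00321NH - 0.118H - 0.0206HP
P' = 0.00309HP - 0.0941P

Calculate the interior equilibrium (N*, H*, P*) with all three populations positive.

From dP/dt = 0: 0.00309H* = 0.0941, so H* = 30.5.
From dN/dt = 0: 0.761(1 - N*/592) = 0.0142·30.5, giving N* = 592·(1 - 0.568) = 256.
From dH/dt = 0: 0.00321·256 - 0.118 = 0.0206P*, so P* = 0.702/0.0206 = 34.1.

N* ≈ 256, H* ≈ 30.5, P* ≈ 34.1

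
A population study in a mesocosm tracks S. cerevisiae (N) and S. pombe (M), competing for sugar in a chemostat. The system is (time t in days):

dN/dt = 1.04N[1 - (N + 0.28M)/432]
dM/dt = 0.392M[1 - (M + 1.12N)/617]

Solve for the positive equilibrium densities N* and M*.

Setting both brackets to zero gives the nullclines N + 0.28M = 432 and 1.12N + M = 617.
Substituting M = 617 - 1.12N into the first: N(1 - 0.28·1.12) = 432 - 0.28·617.
So N* = 259/0.686 = 378, and then M* = 617 - 1.12·378 = 194.

N* ≈ 378, M* ≈ 194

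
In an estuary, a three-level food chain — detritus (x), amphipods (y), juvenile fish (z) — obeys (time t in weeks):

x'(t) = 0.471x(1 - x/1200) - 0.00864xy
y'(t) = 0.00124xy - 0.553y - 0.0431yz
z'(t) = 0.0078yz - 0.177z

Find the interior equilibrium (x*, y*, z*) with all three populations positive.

From dz/dt = 0: 0.0078y* = 0.177, so y* = 22.7.
From dx/dt = 0: 0.471(1 - x*/1200) = 0.00864·22.7, giving x* = 1200·(1 - 0.416) = 700.
From dy/dt = 0: 0.00124·700 - 0.553 = 0.0431z*, so z* = 0.316/0.0431 = 7.32.

x* ≈ 700, y* ≈ 22.7, z* ≈ 7.32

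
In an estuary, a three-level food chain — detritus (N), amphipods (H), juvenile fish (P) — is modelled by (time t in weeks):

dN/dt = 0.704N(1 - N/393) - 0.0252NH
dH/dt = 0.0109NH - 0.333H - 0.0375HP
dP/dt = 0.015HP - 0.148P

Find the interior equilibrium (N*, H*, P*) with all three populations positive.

From dP/dt = 0: 0.015H* = 0.148, so H* = 9.87.
From dN/dt = 0: 0.704(1 - N*/393) = 0.0252·9.87, giving N* = 393·(1 - 0.353) = 254.
From dH/dt = 0: 0.0109·254 - 0.333 = 0.0375P*, so P* = 2.44/0.0375 = 65.

N* ≈ 254, H* ≈ 9.87, P* ≈ 65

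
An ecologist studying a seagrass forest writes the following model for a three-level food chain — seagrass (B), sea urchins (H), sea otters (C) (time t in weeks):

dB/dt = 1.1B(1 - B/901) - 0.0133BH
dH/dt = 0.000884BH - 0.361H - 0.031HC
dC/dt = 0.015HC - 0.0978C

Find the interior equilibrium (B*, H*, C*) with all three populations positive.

B* ≈ 830, H* ≈ 6.52, C* ≈ 12

From dC/dt = 0: 0.015H* = 0.0978, so H* = 6.52.
From dB/dt = 0: 1.1(1 - B*/901) = 0.0133·6.52, giving B* = 901·(1 - 0.0788) = 830.
From dH/dt = 0: 0.000884·830 - 0.361 = 0.031C*, so C* = 0.373/0.031 = 12.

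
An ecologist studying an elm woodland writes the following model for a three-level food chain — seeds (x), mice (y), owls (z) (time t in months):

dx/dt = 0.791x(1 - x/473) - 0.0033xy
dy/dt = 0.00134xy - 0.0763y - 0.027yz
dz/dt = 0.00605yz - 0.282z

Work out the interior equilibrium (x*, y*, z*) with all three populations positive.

From dz/dt = 0: 0.00605y* = 0.282, so y* = 46.6.
From dx/dt = 0: 0.791(1 - x*/473) = 0.0033·46.6, giving x* = 473·(1 - 0.194) = 381.
From dy/dt = 0: 0.00134·381 - 0.0763 = 0.027z*, so z* = 0.434/0.027 = 16.1.

x* ≈ 381, y* ≈ 46.6, z* ≈ 16.1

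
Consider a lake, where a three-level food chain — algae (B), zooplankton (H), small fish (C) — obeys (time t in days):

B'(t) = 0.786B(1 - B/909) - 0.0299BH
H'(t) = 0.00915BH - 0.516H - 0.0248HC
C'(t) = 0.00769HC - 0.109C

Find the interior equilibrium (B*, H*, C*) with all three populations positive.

B* ≈ 419, H* ≈ 14.2, C* ≈ 134

From dC/dt = 0: 0.00769H* = 0.109, so H* = 14.2.
From dB/dt = 0: 0.786(1 - B*/909) = 0.0299·14.2, giving B* = 909·(1 - 0.539) = 419.
From dH/dt = 0: 0.00915·419 - 0.516 = 0.0248C*, so C* = 3.32/0.0248 = 134.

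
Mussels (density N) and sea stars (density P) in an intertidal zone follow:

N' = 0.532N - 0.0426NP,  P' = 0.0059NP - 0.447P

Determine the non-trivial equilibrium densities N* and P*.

Set dP/dt = 0 with P > 0: 0.0059N - 0.447 = 0, so N* = 0.447/0.0059 = 75.8.
Set dN/dt = 0 with N > 0: 0.532 - 0.0426P = 0, so P* = 0.532/0.0426 = 12.5.

N* ≈ 75.8, P* ≈ 12.5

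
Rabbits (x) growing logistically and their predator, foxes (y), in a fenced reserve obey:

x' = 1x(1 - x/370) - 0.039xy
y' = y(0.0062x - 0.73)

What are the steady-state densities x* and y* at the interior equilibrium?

x* ≈ 118, y* ≈ 17.5

From dy/dt = 0 with y > 0: 0.0062x* = 0.73, so x* = 118.
Substitute into dx/dt = 0: 1(1 - 118/370) = 0.039y*.
The bracket is 0.682, giving y* = 0.682/0.039 = 17.5.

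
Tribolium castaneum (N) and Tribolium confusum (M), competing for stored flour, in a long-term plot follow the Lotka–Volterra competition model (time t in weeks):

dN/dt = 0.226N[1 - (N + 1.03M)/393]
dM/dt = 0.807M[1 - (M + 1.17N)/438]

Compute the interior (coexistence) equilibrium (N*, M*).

N* ≈ 283, M* ≈ 106

Setting both brackets to zero gives the nullclines N + 1.03M = 393 and 1.17N + M = 438.
Substituting M = 438 - 1.17N into the first: N(1 - 1.03·1.17) = 393 - 1.03·438.
So N* = -58.1/-0.205 = 283, and then M* = 438 - 1.17·283 = 106.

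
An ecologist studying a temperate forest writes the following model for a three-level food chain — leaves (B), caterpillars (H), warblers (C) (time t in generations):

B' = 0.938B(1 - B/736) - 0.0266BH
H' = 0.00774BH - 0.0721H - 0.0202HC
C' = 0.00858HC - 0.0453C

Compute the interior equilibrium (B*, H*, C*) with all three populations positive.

B* ≈ 626, H* ≈ 5.28, C* ≈ 236

From dC/dt = 0: 0.00858H* = 0.0453, so H* = 5.28.
From dB/dt = 0: 0.938(1 - B*/736) = 0.0266·5.28, giving B* = 736·(1 - 0.15) = 626.
From dH/dt = 0: 0.00774·626 - 0.0721 = 0.0202C*, so C* = 4.77/0.0202 = 236.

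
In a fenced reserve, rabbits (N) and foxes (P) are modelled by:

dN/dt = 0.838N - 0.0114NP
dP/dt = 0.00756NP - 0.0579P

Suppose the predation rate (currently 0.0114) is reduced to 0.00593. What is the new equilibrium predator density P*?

At the interior fixed point, setting dN/dt = 0 with N > 0 fixes P* = (prey growth rate)/(NP coefficient) — independent of the other coefficients.
With the change, P* = 0.838/0.00593 = 141; it rises from 73.5.

P* ≈ 141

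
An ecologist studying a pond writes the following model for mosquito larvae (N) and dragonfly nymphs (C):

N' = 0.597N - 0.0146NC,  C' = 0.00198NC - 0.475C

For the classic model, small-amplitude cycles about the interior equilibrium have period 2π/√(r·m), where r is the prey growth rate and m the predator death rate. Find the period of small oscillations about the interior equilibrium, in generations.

T ≈ 11.8 generations

Here r = 0.597 and m = 0.475, so r·m = 0.284.
ω = √0.284 = 0.533 per generation, hence T = 2π/ω ≈ 11.8 generations.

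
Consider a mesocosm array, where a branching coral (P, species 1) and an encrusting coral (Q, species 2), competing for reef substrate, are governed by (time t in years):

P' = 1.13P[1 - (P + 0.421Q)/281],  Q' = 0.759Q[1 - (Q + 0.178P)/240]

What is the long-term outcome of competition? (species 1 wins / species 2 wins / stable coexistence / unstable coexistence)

Compare the nullcline intercepts: K1/α12 = 281/0.421 = 667 > K2 = 240; K2/α21 = 240/0.178 = 1350 > K1 = 281.
Since both inequalities hold, each species can invade when rare, so the interior equilibrium is stable.

stable coexistence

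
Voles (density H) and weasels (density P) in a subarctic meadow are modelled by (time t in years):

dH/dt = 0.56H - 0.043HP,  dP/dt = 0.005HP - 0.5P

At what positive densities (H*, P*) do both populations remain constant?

H* ≈ 100, P* ≈ 13

Set dP/dt = 0 with P > 0: 0.005H - 0.5 = 0, so H* = 0.5/0.005 = 100.
Set dH/dt = 0 with H > 0: 0.56 - 0.043P = 0, so P* = 0.56/0.043 = 13.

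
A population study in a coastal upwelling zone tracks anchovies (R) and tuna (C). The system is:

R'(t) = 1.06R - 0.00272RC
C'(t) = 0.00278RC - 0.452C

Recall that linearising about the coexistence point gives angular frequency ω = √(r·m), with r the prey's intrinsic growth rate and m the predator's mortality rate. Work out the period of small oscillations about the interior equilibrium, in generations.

T ≈ 9.08 generations

Here r = 1.06 and m = 0.452, so r·m = 0.479.
ω = √0.479 = 0.692 per generation, hence T = 2π/ω ≈ 9.08 generations.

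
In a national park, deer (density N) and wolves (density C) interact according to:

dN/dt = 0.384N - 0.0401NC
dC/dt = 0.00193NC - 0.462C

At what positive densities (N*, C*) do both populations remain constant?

Set dC/dt = 0 with C > 0: 0.00193N - 0.462 = 0, so N* = 0.462/0.00193 = 239.
Set dN/dt = 0 with N > 0: 0.384 - 0.0401C = 0, so C* = 0.384/0.0401 = 9.58.

N* ≈ 239, C* ≈ 9.58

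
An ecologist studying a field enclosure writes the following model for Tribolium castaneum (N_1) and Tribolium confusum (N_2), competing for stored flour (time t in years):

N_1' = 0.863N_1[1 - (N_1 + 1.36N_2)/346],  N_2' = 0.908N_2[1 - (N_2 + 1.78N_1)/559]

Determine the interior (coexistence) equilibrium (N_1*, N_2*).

Setting both brackets to zero gives the nullclines N_1 + 1.36N_2 = 346 and 1.78N_1 + N_2 = 559.
Substituting N_2 = 559 - 1.78N_1 into the first: N_1(1 - 1.36·1.78) = 346 - 1.36·559.
So N_1* = -414/-1.42 = 292, and then N_2* = 559 - 1.78·292 = 40.

N_1* ≈ 292, N_2* ≈ 40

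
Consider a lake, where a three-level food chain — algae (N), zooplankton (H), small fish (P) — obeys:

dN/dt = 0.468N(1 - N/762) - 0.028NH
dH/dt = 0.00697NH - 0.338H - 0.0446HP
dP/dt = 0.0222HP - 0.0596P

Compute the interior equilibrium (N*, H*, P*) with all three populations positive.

N* ≈ 640, H* ≈ 2.68, P* ≈ 92.4

From dP/dt = 0: 0.0222H* = 0.0596, so H* = 2.68.
From dN/dt = 0: 0.468(1 - N*/762) = 0.028·2.68, giving N* = 762·(1 - 0.161) = 640.
From dH/dt = 0: 0.00697·640 - 0.338 = 0.0446P*, so P* = 4.12/0.0446 = 92.4.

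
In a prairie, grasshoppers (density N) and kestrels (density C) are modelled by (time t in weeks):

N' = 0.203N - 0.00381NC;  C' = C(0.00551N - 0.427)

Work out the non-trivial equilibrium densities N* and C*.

N* ≈ 77.5, C* ≈ 53.3

Set dC/dt = 0 with C > 0: 0.00551N - 0.427 = 0, so N* = 0.427/0.00551 = 77.5.
Set dN/dt = 0 with N > 0: 0.203 - 0.00381C = 0, so C* = 0.203/0.00381 = 53.3.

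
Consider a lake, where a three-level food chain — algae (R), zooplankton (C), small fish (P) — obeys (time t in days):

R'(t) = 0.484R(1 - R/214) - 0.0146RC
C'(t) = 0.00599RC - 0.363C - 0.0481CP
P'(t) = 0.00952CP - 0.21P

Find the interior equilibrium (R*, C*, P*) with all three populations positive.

R* ≈ 71.6, C* ≈ 22.1, P* ≈ 1.37

From dP/dt = 0: 0.00952C* = 0.21, so C* = 22.1.
From dR/dt = 0: 0.484(1 - R*/214) = 0.0146·22.1, giving R* = 214·(1 - 0.665) = 71.6.
From dC/dt = 0: 0.00599·71.6 - 0.363 = 0.0481P*, so P* = 0.0659/0.0481 = 1.37.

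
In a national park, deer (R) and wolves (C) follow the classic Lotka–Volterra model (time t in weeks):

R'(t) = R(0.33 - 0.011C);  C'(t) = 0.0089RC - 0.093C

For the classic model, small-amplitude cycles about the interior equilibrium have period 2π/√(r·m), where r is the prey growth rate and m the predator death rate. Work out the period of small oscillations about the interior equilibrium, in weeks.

Here r = 0.33 and m = 0.093, so r·m = 0.0307.
ω = √0.0307 = 0.175 per week, hence T = 2π/ω ≈ 35.9 weeks.

T ≈ 35.9 weeks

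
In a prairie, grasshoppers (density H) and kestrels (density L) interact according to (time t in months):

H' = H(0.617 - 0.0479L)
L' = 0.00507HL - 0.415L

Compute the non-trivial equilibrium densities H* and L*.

Set dL/dt = 0 with L > 0: 0.00507H - 0.415 = 0, so H* = 0.415/0.00507 = 81.9.
Set dH/dt = 0 with H > 0: 0.617 - 0.0479L = 0, so L* = 0.617/0.0479 = 12.9.

H* ≈ 81.9, L* ≈ 12.9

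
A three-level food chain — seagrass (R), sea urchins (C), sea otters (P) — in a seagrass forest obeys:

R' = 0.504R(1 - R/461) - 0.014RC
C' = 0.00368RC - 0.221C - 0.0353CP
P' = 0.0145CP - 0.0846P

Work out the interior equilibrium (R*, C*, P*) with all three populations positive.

From dP/dt = 0: 0.0145C* = 0.0846, so C* = 5.83.
From dR/dt = 0: 0.504(1 - R*/461) = 0.014·5.83, giving R* = 461·(1 - 0.162) = 386.
From dC/dt = 0: 0.00368·386 - 0.221 = 0.0353P*, so P* = 1.2/0.0353 = 34.

R* ≈ 386, C* ≈ 5.83, P* ≈ 34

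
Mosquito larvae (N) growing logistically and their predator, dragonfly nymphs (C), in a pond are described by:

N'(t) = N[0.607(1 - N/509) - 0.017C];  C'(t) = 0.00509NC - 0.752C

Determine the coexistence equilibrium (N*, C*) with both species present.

N* ≈ 148, C* ≈ 25.3

From dC/dt = 0 with C > 0: 0.00509N* = 0.752, so N* = 148.
Substitute into dN/dt = 0: 0.607(1 - 148/509) = 0.017C*.
The bracket is 0.71, giving C* = 0.431/0.017 = 25.3.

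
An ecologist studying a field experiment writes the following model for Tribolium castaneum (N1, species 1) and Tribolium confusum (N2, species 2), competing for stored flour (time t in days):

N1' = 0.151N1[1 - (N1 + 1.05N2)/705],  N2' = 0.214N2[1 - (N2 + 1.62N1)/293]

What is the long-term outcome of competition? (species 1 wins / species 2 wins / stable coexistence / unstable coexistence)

species 1 excludes species 2

Compare the nullcline intercepts: K1/α12 = 705/1.05 = 671 > K2 = 293; K2/α21 = 293/1.62 = 181 < K1 = 705.
Since the inequalities point opposite ways, species 1 can invade but species 2 cannot.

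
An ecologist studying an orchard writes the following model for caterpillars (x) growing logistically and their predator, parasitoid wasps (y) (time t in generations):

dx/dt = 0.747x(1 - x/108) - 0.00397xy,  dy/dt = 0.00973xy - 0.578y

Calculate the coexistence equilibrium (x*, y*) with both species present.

From dy/dt = 0 with y > 0: 0.00973x* = 0.578, so x* = 59.4.
Substitute into dx/dt = 0: 0.747(1 - 59.4/108) = 0.00397y*.
The bracket is 0.45, giving y* = 0.336/0.00397 = 84.7.

x* ≈ 59.4, y* ≈ 84.7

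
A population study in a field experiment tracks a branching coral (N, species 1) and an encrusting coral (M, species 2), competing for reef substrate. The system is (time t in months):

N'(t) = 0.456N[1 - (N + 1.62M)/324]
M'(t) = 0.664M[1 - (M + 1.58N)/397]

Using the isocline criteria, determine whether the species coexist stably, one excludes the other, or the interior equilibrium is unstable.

Compare the nullcline intercepts: K1/α12 = 324/1.62 = 200 < K2 = 397; K2/α21 = 397/1.58 = 251 < K1 = 324.
Since both are reversed, neither can invade when rare; the interior point is a saddle.

unstable coexistence (outcome depends on initial conditions)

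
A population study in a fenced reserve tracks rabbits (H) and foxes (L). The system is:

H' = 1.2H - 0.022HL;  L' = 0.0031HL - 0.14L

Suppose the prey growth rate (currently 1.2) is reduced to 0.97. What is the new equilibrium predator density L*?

L* ≈ 44.1

At the interior fixed point, setting dH/dt = 0 with H > 0 fixes L* = (prey growth rate)/(HL coefficient) — independent of the other coefficients.
With the change, L* = 0.97/0.022 = 44.1; it falls from 54.5.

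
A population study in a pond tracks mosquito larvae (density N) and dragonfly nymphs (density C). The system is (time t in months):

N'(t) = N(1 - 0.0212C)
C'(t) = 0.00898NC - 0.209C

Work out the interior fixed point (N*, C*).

N* ≈ 23.3, C* ≈ 47.2

Set dC/dt = 0 with C > 0: 0.00898N - 0.209 = 0, so N* = 0.209/0.00898 = 23.3.
Set dN/dt = 0 with N > 0: 1 - 0.0212C = 0, so C* = 1/0.0212 = 47.2.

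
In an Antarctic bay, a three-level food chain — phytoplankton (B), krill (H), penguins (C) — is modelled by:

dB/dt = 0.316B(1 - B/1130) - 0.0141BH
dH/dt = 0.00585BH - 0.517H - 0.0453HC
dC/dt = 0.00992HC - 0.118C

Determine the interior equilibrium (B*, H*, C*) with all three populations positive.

B* ≈ 530, H* ≈ 11.9, C* ≈ 57.1

From dC/dt = 0: 0.00992H* = 0.118, so H* = 11.9.
From dB/dt = 0: 0.316(1 - B*/1130) = 0.0141·11.9, giving B* = 1130·(1 - 0.531) = 530.
From dH/dt = 0: 0.00585·530 - 0.517 = 0.0453C*, so C* = 2.58/0.0453 = 57.1.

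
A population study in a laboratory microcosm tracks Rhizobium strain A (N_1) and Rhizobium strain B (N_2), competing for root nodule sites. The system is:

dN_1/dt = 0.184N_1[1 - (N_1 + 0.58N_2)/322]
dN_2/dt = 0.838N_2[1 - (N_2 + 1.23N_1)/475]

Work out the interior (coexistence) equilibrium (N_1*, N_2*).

N_1* ≈ 162, N_2* ≈ 275

Setting both brackets to zero gives the nullclines N_1 + 0.58N_2 = 322 and 1.23N_1 + N_2 = 475.
Substituting N_2 = 475 - 1.23N_1 into the first: N_1(1 - 0.58·1.23) = 322 - 0.58·475.
So N_1* = 46.5/0.287 = 162, and then N_2* = 475 - 1.23·162 = 275.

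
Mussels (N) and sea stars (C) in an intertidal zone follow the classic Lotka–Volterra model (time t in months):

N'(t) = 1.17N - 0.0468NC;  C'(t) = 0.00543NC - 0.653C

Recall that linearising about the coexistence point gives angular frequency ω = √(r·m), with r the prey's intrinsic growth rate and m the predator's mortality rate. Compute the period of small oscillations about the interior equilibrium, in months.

T ≈ 7.19 months

Here r = 1.17 and m = 0.653, so r·m = 0.764.
ω = √0.764 = 0.874 per month, hence T = 2π/ω ≈ 7.19 months.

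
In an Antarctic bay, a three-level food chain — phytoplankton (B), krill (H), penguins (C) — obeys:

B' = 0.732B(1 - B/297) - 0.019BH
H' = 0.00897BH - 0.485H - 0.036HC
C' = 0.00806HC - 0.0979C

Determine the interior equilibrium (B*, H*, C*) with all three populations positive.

B* ≈ 203, H* ≈ 12.1, C* ≈ 37.2

From dC/dt = 0: 0.00806H* = 0.0979, so H* = 12.1.
From dB/dt = 0: 0.732(1 - B*/297) = 0.019·12.1, giving B* = 297·(1 - 0.315) = 203.
From dH/dt = 0: 0.00897·203 - 0.485 = 0.036C*, so C* = 1.34/0.036 = 37.2.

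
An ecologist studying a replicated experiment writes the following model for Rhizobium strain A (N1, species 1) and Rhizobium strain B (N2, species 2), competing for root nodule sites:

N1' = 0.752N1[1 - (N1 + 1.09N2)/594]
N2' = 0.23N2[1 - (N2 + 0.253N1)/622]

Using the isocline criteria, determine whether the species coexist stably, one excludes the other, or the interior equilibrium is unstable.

Compare the nullcline intercepts: K1/α12 = 594/1.09 = 545 < K2 = 622; K2/α21 = 622/0.253 = 2460 > K1 = 594.
Since the inequalities point opposite ways, species 2 can invade but species 1 cannot.

species 2 excludes species 1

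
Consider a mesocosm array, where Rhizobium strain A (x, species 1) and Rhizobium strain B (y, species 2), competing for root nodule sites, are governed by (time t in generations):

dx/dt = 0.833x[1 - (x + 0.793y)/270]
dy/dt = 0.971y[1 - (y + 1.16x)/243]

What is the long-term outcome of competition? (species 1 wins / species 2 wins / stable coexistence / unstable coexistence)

Compare the nullcline intercepts: K1/α12 = 270/0.793 = 340 > K2 = 243; K2/α21 = 243/1.16 = 209 < K1 = 270.
Since the inequalities point opposite ways, species 1 can invade but species 2 cannot.

species 1 excludes species 2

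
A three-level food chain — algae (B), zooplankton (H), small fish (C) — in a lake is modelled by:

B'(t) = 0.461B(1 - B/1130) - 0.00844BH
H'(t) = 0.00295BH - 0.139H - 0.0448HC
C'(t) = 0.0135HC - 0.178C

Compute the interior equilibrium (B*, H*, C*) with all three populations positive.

B* ≈ 857, H* ≈ 13.2, C* ≈ 53.3

From dC/dt = 0: 0.0135H* = 0.178, so H* = 13.2.
From dB/dt = 0: 0.461(1 - B*/1130) = 0.00844·13.2, giving B* = 1130·(1 - 0.241) = 857.
From dH/dt = 0: 0.00295·857 - 0.139 = 0.0448C*, so C* = 2.39/0.0448 = 53.3.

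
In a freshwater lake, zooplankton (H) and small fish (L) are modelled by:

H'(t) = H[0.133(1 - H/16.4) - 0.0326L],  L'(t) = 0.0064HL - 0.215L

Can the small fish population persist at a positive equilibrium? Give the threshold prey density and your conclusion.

Threshold H = 33.6; K < 33.6, so no, the predator goes extinct.

The predator equation gives dL/dt > 0 only when H > 0.215/0.0064 = 33.6.
Without the predator, H → K = 16.4. Since 16.4 < 33.6, the predator cannot invade.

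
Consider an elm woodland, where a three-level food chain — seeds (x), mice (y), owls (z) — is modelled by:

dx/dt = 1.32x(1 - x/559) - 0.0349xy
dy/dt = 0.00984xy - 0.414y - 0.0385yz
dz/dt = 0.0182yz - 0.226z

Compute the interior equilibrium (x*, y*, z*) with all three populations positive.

x* ≈ 375, y* ≈ 12.4, z* ≈ 85.2

From dz/dt = 0: 0.0182y* = 0.226, so y* = 12.4.
From dx/dt = 0: 1.32(1 - x*/559) = 0.0349·12.4, giving x* = 559·(1 - 0.328) = 375.
From dy/dt = 0: 0.00984·375 - 0.414 = 0.0385z*, so z* = 3.28/0.0385 = 85.2.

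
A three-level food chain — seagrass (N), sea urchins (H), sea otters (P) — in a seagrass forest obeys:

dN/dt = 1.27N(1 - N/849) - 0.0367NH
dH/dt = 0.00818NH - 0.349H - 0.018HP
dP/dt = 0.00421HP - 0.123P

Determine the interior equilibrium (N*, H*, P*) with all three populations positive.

N* ≈ 132, H* ≈ 29.2, P* ≈ 40.7

From dP/dt = 0: 0.00421H* = 0.123, so H* = 29.2.
From dN/dt = 0: 1.27(1 - N*/849) = 0.0367·29.2, giving N* = 849·(1 - 0.844) = 132.
From dH/dt = 0: 0.00818·132 - 0.349 = 0.018P*, so P* = 0.732/0.018 = 40.7.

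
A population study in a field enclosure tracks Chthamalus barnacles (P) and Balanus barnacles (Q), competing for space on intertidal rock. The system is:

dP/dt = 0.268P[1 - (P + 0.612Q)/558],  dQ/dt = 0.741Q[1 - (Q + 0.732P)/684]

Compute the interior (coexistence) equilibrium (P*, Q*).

Setting both brackets to zero gives the nullclines P + 0.612Q = 558 and 0.732P + Q = 684.
Substituting Q = 684 - 0.732P into the first: P(1 - 0.612·0.732) = 558 - 0.612·684.
So P* = 139/0.552 = 253, and then Q* = 684 - 0.732·253 = 499.

P* ≈ 253, Q* ≈ 499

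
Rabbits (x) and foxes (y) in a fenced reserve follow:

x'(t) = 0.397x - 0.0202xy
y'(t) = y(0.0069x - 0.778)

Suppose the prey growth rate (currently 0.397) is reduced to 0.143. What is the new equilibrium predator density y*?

y* ≈ 7.08

At the interior fixed point, setting dx/dt = 0 with x > 0 fixes y* = (prey growth rate)/(xy coefficient) — independent of the other coefficients.
With the change, y* = 0.143/0.0202 = 7.08; it falls from 19.7.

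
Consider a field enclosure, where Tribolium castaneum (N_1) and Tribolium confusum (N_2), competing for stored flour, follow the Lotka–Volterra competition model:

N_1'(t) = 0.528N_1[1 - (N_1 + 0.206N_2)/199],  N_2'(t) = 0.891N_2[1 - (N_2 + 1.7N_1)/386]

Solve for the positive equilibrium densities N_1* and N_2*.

N_1* ≈ 184, N_2* ≈ 73.4

Setting both brackets to zero gives the nullclines N_1 + 0.206N_2 = 199 and 1.7N_1 + N_2 = 386.
Substituting N_2 = 386 - 1.7N_1 into the first: N_1(1 - 0.206·1.7) = 199 - 0.206·386.
So N_1* = 119/0.65 = 184, and then N_2* = 386 - 1.7·184 = 73.4.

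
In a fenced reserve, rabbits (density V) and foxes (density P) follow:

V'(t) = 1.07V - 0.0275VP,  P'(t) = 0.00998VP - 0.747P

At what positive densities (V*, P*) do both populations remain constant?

Set dP/dt = 0 with P > 0: 0.00998V - 0.747 = 0, so V* = 0.747/0.00998 = 74.8.
Set dV/dt = 0 with V > 0: 1.07 - 0.0275P = 0, so P* = 1.07/0.0275 = 38.9.

V* ≈ 74.8, P* ≈ 38.9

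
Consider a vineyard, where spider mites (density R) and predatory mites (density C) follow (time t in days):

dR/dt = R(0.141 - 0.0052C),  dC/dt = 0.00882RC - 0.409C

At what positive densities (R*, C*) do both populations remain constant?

R* ≈ 46.4, C* ≈ 27.1

Set dC/dt = 0 with C > 0: 0.00882R - 0.409 = 0, so R* = 0.409/0.00882 = 46.4.
Set dR/dt = 0 with R > 0: 0.141 - 0.0052C = 0, so C* = 0.141/0.0052 = 27.1.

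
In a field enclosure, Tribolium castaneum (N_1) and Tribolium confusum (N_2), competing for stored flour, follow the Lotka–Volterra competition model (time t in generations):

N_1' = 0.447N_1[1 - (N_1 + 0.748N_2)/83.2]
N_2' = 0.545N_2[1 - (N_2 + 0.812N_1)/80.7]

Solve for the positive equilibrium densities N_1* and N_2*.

Setting both brackets to zero gives the nullclines N_1 + 0.748N_2 = 83.2 and 0.812N_1 + N_2 = 80.7.
Substituting N_2 = 80.7 - 0.812N_1 into the first: N_1(1 - 0.748·0.812) = 83.2 - 0.748·80.7.
So N_1* = 22.8/0.393 = 58.2, and then N_2* = 80.7 - 0.812·58.2 = 33.5.

N_1* ≈ 58.2, N_2* ≈ 33.5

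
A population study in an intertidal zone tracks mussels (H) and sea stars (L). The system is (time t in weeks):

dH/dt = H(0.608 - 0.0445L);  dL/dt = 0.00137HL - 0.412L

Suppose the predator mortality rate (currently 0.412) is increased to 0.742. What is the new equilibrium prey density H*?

H* ≈ 542

At the interior fixed point, setting dL/dt = 0 with L > 0 fixes H* = (predator death rate)/(HL coefficient) — independent of the other coefficients.
With the change, H* = 0.742/0.00137 = 542; it rises from 301.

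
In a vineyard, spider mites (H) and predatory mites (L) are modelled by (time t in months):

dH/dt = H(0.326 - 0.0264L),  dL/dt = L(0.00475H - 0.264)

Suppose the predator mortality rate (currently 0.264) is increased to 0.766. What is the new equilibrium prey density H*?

At the interior fixed point, setting dL/dt = 0 with L > 0 fixes H* = (predator death rate)/(HL coefficient) — independent of the other coefficients.
With the change, H* = 0.766/0.00475 = 161; it rises from 55.6.

H* ≈ 161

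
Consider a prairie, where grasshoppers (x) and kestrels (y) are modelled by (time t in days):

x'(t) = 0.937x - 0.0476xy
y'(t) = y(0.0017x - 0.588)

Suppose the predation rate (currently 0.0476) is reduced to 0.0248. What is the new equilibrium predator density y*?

At the interior fixed point, setting dx/dt = 0 with x > 0 fixes y* = (prey growth rate)/(xy coefficient) — independent of the other coefficients.
With the change, y* = 0.937/0.0248 = 37.8; it rises from 19.7.

y* ≈ 37.8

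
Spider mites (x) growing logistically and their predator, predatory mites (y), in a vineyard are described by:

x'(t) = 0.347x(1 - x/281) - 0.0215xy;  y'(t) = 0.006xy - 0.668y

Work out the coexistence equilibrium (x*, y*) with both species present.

x* ≈ 111, y* ≈ 9.74

From dy/dt = 0 with y > 0: 0.006x* = 0.668, so x* = 111.
Substitute into dx/dt = 0: 0.347(1 - 111/281) = 0.0215y*.
The bracket is 0.604, giving y* = 0.21/0.0215 = 9.74.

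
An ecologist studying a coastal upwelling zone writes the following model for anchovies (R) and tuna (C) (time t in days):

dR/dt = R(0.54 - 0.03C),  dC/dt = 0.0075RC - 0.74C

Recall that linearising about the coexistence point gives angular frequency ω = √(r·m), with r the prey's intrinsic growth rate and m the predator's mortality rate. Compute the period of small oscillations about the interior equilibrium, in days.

Here r = 0.54 and m = 0.74, so r·m = 0.4.
ω = √0.4 = 0.632 per day, hence T = 2π/ω ≈ 9.94 days.

T ≈ 9.94 days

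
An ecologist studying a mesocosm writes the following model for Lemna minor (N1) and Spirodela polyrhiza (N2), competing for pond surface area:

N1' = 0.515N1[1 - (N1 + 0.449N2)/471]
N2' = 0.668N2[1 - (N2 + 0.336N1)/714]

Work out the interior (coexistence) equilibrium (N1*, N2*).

Setting both brackets to zero gives the nullclines N1 + 0.449N2 = 471 and 0.336N1 + N2 = 714.
Substituting N2 = 714 - 0.336N1 into the first: N1(1 - 0.449·0.336) = 471 - 0.449·714.
So N1* = 150/0.849 = 177, and then N2* = 714 - 0.336·177 = 654.

N1* ≈ 177, N2* ≈ 654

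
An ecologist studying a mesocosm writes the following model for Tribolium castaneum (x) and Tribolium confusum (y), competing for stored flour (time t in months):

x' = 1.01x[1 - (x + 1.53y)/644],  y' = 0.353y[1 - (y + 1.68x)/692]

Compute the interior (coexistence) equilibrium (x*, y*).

Setting both brackets to zero gives the nullclines x + 1.53y = 644 and 1.68x + y = 692.
Substituting y = 692 - 1.68x into the first: x(1 - 1.53·1.68) = 644 - 1.53·692.
So x* = -415/-1.57 = 264, and then y* = 692 - 1.68·264 = 248.

x* ≈ 264, y* ≈ 248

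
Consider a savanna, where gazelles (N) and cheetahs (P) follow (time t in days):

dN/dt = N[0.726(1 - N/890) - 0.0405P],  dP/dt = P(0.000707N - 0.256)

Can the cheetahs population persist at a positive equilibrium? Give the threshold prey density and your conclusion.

Threshold N = 362; K > 362, so yes, the predator persists.

The predator equation gives dP/dt > 0 only when N > 0.256/0.000707 = 362.
Without the predator, N → K = 890. Since 890 > 362, the predator can invade and persist.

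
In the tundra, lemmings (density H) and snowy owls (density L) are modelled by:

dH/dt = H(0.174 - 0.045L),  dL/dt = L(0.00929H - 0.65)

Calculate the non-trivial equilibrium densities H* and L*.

H* ≈ 70, L* ≈ 3.87

Set dL/dt = 0 with L > 0: 0.00929H - 0.65 = 0, so H* = 0.65/0.00929 = 70.
Set dH/dt = 0 with H > 0: 0.174 - 0.045L = 0, so L* = 0.174/0.045 = 3.87.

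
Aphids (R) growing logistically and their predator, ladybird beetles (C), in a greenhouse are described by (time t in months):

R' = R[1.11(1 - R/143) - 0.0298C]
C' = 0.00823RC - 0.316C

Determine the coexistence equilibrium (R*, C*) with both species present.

R* ≈ 38.4, C* ≈ 27.2

From dC/dt = 0 with C > 0: 0.00823R* = 0.316, so R* = 38.4.
Substitute into dR/dt = 0: 1.11(1 - 38.4/143) = 0.0298C*.
The bracket is 0.731, giving C* = 0.812/0.0298 = 27.2.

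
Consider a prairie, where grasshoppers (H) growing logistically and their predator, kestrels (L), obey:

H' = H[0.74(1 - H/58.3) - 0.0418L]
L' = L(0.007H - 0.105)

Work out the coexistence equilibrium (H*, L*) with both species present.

From dL/dt = 0 with L > 0: 0.007H* = 0.105, so H* = 15.
Substitute into dH/dt = 0: 0.74(1 - 15/58.3) = 0.0418L*.
The bracket is 0.743, giving L* = 0.55/0.0418 = 13.1.

H* ≈ 15, L* ≈ 13.1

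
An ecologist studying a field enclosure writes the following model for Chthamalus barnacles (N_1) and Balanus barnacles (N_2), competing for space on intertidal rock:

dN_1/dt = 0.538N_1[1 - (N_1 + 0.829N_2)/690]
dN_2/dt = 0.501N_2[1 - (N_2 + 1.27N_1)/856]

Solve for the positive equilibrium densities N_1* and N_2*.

N_1* ≈ 371, N_2* ≈ 384

Setting both brackets to zero gives the nullclines N_1 + 0.829N_2 = 690 and 1.27N_1 + N_2 = 856.
Substituting N_2 = 856 - 1.27N_1 into the first: N_1(1 - 0.829·1.27) = 690 - 0.829·856.
So N_1* = -19.6/-0.0528 = 371, and then N_2* = 856 - 1.27·371 = 384.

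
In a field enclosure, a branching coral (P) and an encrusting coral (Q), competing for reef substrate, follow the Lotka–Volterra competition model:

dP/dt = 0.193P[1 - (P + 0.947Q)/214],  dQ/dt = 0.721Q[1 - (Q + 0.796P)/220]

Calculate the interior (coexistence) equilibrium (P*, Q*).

P* ≈ 23, Q* ≈ 202

Setting both brackets to zero gives the nullclines P + 0.947Q = 214 and 0.796P + Q = 220.
Substituting Q = 220 - 0.796P into the first: P(1 - 0.947·0.796) = 214 - 0.947·220.
So P* = 5.66/0.246 = 23, and then Q* = 220 - 0.796·23 = 202.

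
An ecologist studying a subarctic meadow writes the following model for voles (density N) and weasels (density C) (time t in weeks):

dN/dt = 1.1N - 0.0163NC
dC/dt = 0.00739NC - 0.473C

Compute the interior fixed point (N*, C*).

N* ≈ 64, C* ≈ 67.5

Set dC/dt = 0 with C > 0: 0.00739N - 0.473 = 0, so N* = 0.473/0.00739 = 64.
Set dN/dt = 0 with N > 0: 1.1 - 0.0163C = 0, so C* = 1.1/0.0163 = 67.5.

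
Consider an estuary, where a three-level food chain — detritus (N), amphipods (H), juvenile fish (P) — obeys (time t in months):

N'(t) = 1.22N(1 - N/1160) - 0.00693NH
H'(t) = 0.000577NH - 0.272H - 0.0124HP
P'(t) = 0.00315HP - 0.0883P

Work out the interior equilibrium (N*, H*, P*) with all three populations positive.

From dP/dt = 0: 0.00315H* = 0.0883, so H* = 28.
From dN/dt = 0: 1.22(1 - N*/1160) = 0.00693·28, giving N* = 1160·(1 - 0.159) = 975.
From dH/dt = 0: 0.000577·975 - 0.272 = 0.0124P*, so P* = 0.291/0.0124 = 23.4.

N* ≈ 975, H* ≈ 28, P* ≈ 23.4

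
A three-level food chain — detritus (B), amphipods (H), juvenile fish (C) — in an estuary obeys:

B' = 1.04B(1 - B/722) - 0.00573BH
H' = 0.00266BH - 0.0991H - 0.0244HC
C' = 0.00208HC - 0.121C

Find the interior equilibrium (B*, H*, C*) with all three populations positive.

B* ≈ 491, H* ≈ 58.2, C* ≈ 49.4

From dC/dt = 0: 0.00208H* = 0.121, so H* = 58.2.
From dB/dt = 0: 1.04(1 - B*/722) = 0.00573·58.2, giving B* = 722·(1 - 0.321) = 491.
From dH/dt = 0: 0.00266·491 - 0.0991 = 0.0244C*, so C* = 1.21/0.0244 = 49.4.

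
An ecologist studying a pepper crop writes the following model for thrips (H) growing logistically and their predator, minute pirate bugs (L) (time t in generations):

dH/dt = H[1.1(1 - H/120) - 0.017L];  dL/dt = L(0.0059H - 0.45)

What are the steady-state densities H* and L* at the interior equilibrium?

From dL/dt = 0 with L > 0: 0.0059H* = 0.45, so H* = 76.3.
Substitute into dH/dt = 0: 1.1(1 - 76.3/120) = 0.017L*.
The bracket is 0.364, giving L* = 0.401/0.017 = 23.6.

H* ≈ 76.3, L* ≈ 23.6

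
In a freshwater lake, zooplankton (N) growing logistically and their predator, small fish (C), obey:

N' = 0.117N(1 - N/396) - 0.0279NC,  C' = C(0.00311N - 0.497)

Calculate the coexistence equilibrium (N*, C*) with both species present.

N* ≈ 160, C* ≈ 2.5

From dC/dt = 0 with C > 0: 0.00311N* = 0.497, so N* = 160.
Substitute into dN/dt = 0: 0.117(1 - 160/396) = 0.0279C*.
The bracket is 0.596, giving C* = 0.0698/0.0279 = 2.5.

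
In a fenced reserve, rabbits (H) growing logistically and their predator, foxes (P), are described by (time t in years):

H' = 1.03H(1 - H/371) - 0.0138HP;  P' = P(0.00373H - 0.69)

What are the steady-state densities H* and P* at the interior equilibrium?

H* ≈ 185, P* ≈ 37.4

From dP/dt = 0 with P > 0: 0.00373H* = 0.69, so H* = 185.
Substitute into dH/dt = 0: 1.03(1 - 185/371) = 0.0138P*.
The bracket is 0.501, giving P* = 0.516/0.0138 = 37.4.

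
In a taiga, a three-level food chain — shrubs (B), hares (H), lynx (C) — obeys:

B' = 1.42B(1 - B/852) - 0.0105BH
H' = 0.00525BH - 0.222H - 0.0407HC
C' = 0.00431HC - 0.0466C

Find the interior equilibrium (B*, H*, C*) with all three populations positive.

B* ≈ 784, H* ≈ 10.8, C* ≈ 95.7

From dC/dt = 0: 0.00431H* = 0.0466, so H* = 10.8.
From dB/dt = 0: 1.42(1 - B*/852) = 0.0105·10.8, giving B* = 852·(1 - 0.0799) = 784.
From dH/dt = 0: 0.00525·784 - 0.222 = 0.0407C*, so C* = 3.89/0.0407 = 95.7.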